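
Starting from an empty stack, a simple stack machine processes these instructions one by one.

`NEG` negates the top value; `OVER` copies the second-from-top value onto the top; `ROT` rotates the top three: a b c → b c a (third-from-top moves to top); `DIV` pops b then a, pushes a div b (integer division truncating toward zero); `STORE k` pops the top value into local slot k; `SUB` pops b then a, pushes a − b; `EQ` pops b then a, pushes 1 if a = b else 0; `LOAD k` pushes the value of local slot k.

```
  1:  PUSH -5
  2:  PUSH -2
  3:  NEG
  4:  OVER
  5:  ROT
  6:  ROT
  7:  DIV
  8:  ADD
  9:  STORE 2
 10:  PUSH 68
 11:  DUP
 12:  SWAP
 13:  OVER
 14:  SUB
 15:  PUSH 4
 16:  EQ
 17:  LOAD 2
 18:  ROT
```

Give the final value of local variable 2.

PUSH -5 : -5
PUSH -2 : -5 -2
NEG     : -5 2
OVER    : -5 2 -5
ROT     : 2 -5 -5
ROT     : -5 -5 2
DIV     : -5 -2
ADD     : -7
STORE 2 : (empty)
PUSH 68 : 68
DUP     : 68 68
SWAP    : 68 68
OVER    : 68 68 68
SUB     : 68 0
PUSH 4  : 68 0 4
EQ      : 68 0
LOAD 2  : 68 0 -7
ROT     : 0 -7 68

-7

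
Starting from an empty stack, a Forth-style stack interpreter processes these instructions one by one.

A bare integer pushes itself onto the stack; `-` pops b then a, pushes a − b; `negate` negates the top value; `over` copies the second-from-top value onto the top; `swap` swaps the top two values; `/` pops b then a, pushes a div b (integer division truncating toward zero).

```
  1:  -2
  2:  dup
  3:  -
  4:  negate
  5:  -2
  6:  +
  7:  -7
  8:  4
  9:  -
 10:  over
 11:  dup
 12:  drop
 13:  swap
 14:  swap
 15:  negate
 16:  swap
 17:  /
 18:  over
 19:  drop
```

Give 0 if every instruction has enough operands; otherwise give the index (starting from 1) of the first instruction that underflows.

0

-2     -> [-2]
dup    -> [-2, -2]
-      -> [0]
negate -> [0]
-2     -> [0, -2]
+      -> [-2]
-7     -> [-2, -7]
4      -> [-2, -7, 4]
-      -> [-2, -11]
over   -> [-2, -11, -2]
dup    -> [-2, -11, -2, -2]
drop   -> [-2, -11, -2]
swap   -> [-2, -2, -11]
swap   -> [-2, -11, -2]
negate -> [-2, -11, 2]
swap   -> [-2, 2, -11]
/      -> [-2, 0]
over   -> [-2, 0, -2]
drop   -> [-2, 0]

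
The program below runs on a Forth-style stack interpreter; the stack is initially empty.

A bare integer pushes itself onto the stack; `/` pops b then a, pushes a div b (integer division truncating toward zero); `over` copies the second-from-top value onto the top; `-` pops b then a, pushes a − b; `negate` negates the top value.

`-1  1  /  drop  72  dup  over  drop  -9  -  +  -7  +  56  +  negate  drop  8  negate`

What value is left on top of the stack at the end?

-8

-1      [-1]
1       [-1, 1]
/       [-1]
drop    []
72      [72]
dup     [72, 72]
over    [72, 72, 72]
drop    [72, 72]
-9      [72, 72, -9]
-       [72, 81]
+       [153]
-7      [153, -7]
+       [146]
56      [146, 56]
+       [202]
negate  [-202]
drop    []
8       [8]
negate  [-8]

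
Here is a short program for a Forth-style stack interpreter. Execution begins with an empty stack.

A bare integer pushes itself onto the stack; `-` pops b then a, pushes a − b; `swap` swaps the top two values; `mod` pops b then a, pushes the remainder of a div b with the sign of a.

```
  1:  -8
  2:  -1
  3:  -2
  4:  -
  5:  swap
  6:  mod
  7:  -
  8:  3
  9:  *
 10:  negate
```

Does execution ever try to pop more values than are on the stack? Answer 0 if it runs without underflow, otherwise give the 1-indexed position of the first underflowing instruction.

7

-8    -8
-1    -8 -1
-2    -8 -1 -2
-     -8 1
swap  1 -8
mod   1
-  — needs 2 operands, stack has 1 → underflow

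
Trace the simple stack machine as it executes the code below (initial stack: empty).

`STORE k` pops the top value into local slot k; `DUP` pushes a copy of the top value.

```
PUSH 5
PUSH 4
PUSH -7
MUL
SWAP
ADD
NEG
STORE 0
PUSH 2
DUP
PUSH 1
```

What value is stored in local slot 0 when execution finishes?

PUSH 5   5
PUSH 4   5 4
PUSH -7  5 4 -7
MUL      5 -28
SWAP     -28 5
ADD      -23
NEG      23
STORE 0  (empty)
PUSH 2   2
DUP      2 2
PUSH 1   2 2 1

23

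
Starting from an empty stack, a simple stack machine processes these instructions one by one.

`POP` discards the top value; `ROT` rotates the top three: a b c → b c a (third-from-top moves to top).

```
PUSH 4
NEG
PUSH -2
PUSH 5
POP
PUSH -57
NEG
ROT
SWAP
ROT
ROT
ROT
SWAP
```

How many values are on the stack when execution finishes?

3

PUSH 4   : 4
NEG      : -4
PUSH -2  : -4 -2
PUSH 5   : -4 -2 5
POP      : -4 -2
PUSH -57 : -4 -2 -57
NEG      : -4 -2 57
ROT      : -2 57 -4
SWAP     : -2 -4 57
ROT      : -4 57 -2
ROT      : 57 -2 -4
ROT      : -2 -4 57
SWAP     : -2 57 -4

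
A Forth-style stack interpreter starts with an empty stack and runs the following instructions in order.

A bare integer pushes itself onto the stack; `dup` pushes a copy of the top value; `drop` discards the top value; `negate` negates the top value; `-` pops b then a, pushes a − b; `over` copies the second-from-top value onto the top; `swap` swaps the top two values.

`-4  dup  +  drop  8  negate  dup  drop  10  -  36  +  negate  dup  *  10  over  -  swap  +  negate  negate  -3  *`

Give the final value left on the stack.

-4     → -4
dup    → -4 -4
+      → -8
drop   → (empty)
8      → 8
negate → -8
dup    → -8 -8
drop   → -8
10     → -8 10
-      → -18
36     → -18 36
+      → 18
negate → -18
dup    → -18 -18
*      → 324
10     → 324 10
over   → 324 10 324
-      → 324 -314
swap   → -314 324
+      → 10
negate → -10
negate → 10
-3     → 10 -3
*      → -30

-30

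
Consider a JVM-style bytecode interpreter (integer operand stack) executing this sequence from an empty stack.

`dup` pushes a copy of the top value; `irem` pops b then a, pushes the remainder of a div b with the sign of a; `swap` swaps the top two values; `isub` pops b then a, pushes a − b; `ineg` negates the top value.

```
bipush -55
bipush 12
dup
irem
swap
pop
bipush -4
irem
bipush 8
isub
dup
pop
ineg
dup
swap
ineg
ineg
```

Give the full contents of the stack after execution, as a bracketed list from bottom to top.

bipush -55 → -55
bipush 12  → -55 12
dup        → -55 12 12
irem       → -55 0
swap       → 0 -55
pop        → 0
bipush -4  → 0 -4
irem       → 0
bipush 8   → 0 8
isub       → -8
dup        → -8 -8
pop        → -8
ineg       → 8
dup        → 8 8
swap       → 8 8
ineg       → 8 -8
ineg       → 8 8

[8, 8]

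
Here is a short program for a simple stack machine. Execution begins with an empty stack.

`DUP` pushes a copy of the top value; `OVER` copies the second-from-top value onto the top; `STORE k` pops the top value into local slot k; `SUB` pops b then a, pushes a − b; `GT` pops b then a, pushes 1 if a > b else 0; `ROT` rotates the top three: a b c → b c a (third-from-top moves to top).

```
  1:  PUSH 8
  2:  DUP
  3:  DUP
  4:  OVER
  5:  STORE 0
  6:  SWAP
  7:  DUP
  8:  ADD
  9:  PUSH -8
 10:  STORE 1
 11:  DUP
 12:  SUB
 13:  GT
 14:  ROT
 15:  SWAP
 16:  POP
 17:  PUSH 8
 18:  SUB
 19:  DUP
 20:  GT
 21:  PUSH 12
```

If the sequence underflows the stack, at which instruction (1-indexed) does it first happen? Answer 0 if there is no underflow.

PUSH 8  → 8
DUP     → 8 8
DUP     → 8 8 8
OVER    → 8 8 8 8
STORE 0 → 8 8 8
SWAP    → 8 8 8
DUP     → 8 8 8 8
ADD     → 8 8 16
PUSH -8 → 8 8 16 -8
STORE 1 → 8 8 16
DUP     → 8 8 16 16
SUB     → 8 8 0
GT      → 8 1
ROT  — needs 3 operands, stack has 2 → underflow

14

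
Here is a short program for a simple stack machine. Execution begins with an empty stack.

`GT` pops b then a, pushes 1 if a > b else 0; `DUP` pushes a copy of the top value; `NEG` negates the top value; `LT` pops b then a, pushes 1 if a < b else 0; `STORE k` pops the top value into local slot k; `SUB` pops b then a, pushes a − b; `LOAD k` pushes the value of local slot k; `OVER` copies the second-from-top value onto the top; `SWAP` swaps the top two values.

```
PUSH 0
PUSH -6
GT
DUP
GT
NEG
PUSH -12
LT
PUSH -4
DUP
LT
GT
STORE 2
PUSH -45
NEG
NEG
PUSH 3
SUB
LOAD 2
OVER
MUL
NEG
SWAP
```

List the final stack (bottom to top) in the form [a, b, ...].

[0, -48]

PUSH 0   → 0
PUSH -6  → 0 -6
GT       → 1
DUP      → 1 1
GT       → 0
NEG      → 0
PUSH -12 → 0 -12
LT       → 0
PUSH -4  → 0 -4
DUP      → 0 -4 -4
LT       → 0 0
GT       → 0
STORE 2  → (empty)
PUSH -45 → -45
NEG      → 45
NEG      → -45
PUSH 3   → -45 3
SUB      → -48
LOAD 2   → -48 0
OVER     → -48 0 -48
MUL      → -48 0
NEG      → -48 0
SWAP     → 0 -48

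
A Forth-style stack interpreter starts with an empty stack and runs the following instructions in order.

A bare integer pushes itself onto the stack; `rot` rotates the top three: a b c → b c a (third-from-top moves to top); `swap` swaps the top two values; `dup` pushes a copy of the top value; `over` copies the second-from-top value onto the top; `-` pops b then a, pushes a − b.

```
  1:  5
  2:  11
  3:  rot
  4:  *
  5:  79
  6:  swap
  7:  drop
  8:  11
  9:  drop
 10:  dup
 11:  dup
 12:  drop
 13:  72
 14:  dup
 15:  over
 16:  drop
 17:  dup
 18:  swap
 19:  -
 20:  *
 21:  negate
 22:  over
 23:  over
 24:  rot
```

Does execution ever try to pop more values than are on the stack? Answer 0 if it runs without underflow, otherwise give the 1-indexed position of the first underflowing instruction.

5   [5]
11  [5, 11]
rot  — needs 3 operands, stack has 2 → underflow

3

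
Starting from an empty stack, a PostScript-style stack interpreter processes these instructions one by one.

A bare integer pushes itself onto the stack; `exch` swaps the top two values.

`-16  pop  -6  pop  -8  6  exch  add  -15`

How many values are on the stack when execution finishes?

-16  -> [-16]
pop  -> []
-6   -> [-6]
pop  -> []
-8   -> [-8]
6    -> [-8, 6]
exch -> [6, -8]
add  -> [-2]
-15  -> [-2, -15]

2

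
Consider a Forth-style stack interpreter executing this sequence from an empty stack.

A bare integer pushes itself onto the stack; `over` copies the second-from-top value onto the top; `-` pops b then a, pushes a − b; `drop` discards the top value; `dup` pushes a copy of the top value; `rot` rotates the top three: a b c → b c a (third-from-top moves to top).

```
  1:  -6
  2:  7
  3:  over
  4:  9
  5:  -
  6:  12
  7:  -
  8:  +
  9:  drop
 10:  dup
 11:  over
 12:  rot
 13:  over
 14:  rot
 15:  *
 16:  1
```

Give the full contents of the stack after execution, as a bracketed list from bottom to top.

[-6, -6, 36, 1]

-6   : [-6]
7    : [-6, 7]
over : [-6, 7, -6]
9    : [-6, 7, -6, 9]
-    : [-6, 7, -15]
12   : [-6, 7, -15, 12]
-    : [-6, 7, -27]
+    : [-6, -20]
drop : [-6]
dup  : [-6, -6]
over : [-6, -6, -6]
rot  : [-6, -6, -6]
over : [-6, -6, -6, -6]
rot  : [-6, -6, -6, -6]
*    : [-6, -6, 36]
1    : [-6, -6, 36, 1]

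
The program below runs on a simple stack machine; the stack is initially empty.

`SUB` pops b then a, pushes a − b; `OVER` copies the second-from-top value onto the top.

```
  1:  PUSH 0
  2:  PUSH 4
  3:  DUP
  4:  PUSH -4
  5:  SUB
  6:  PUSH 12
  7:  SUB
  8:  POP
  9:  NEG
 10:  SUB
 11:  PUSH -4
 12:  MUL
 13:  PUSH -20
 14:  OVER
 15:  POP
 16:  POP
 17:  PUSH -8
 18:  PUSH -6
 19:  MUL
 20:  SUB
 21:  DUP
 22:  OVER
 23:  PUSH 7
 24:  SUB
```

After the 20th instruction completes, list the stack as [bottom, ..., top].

[-64]

PUSH 0   : [0]
PUSH 4   : [0, 4]
DUP      : [0, 4, 4]
PUSH -4  : [0, 4, 4, -4]
SUB      : [0, 4, 8]
PUSH 12  : [0, 4, 8, 12]
SUB      : [0, 4, -4]
POP      : [0, 4]
NEG      : [0, -4]
SUB      : [4]
PUSH -4  : [4, -4]
MUL      : [-16]
PUSH -20 : [-16, -20]
OVER     : [-16, -20, -16]
POP      : [-16, -20]
POP      : [-16]
PUSH -8  : [-16, -8]
PUSH -6  : [-16, -8, -6]
MUL      : [-16, 48]
SUB      : [-64]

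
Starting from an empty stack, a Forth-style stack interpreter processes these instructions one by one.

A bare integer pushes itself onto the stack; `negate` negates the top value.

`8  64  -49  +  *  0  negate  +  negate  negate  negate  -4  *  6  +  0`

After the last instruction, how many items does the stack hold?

8      : [8]
64     : [8, 64]
-49    : [8, 64, -49]
+      : [8, 15]
*      : [120]
0      : [120, 0]
negate : [120, 0]
+      : [120]
negate : [-120]
negate : [120]
negate : [-120]
-4     : [-120, -4]
*      : [480]
6      : [480, 6]
+      : [486]
0      : [486, 0]

2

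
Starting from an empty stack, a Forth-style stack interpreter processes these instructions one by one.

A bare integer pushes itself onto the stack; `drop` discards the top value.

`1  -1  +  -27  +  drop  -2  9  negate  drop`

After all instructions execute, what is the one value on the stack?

-2

1      → [1]
-1     → [1, -1]
+      → [0]
-27    → [0, -27]
+      → [-27]
drop   → []
-2     → [-2]
9      → [-2, 9]
negate → [-2, -9]
drop   → [-2]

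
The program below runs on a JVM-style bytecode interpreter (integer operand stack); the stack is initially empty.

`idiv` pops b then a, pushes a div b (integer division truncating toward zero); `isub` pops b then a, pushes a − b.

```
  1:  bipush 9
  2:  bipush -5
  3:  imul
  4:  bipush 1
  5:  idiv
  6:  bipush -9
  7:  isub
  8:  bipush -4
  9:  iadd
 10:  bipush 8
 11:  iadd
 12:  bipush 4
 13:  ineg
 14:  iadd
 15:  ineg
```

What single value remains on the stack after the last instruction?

bipush 9  -> 9
bipush -5 -> 9 -5
imul      -> -45
bipush 1  -> -45 1
idiv      -> -45
bipush -9 -> -45 -9
isub      -> -36
bipush -4 -> -36 -4
iadd      -> -40
bipush 8  -> -40 8
iadd      -> -32
bipush 4  -> -32 4
ineg      -> -32 -4
iadd      -> -36
ineg      -> 36

36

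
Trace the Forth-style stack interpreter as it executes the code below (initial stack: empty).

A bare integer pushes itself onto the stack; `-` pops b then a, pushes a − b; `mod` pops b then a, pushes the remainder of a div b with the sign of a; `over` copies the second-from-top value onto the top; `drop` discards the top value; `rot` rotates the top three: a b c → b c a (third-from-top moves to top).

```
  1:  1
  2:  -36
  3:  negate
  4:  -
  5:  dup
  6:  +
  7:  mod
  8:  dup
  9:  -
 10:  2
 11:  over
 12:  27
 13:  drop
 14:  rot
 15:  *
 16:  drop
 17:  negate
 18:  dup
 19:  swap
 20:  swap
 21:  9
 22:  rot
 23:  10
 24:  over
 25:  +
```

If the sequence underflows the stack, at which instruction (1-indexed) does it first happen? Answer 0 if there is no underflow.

1       1
-36     1 -36
negate  1 36
-       -35
dup     -35 -35
+       -70
mod  — needs 2 operands, stack has 1 → underflow

7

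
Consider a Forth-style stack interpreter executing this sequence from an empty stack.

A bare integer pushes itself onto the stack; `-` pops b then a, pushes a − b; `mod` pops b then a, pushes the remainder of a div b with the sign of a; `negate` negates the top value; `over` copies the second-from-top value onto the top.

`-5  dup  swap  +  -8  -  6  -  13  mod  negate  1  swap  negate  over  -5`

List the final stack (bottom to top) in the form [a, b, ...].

-5     : -5
dup    : -5 -5
swap   : -5 -5
+      : -10
-8     : -10 -8
-      : -2
6      : -2 6
-      : -8
13     : -8 13
mod    : -8
negate : 8
1      : 8 1
swap   : 1 8
negate : 1 -8
over   : 1 -8 1
-5     : 1 -8 1 -5

[1, -8, 1, -5]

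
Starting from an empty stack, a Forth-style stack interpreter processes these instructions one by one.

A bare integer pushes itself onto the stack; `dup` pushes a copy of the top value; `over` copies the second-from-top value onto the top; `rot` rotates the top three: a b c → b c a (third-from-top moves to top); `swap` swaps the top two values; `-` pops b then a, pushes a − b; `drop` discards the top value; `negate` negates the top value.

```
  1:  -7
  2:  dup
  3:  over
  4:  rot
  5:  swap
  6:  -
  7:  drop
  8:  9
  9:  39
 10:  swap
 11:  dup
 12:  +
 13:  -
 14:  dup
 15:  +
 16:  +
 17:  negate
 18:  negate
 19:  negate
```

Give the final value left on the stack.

-35

-7      [-7]
dup     [-7, -7]
over    [-7, -7, -7]
rot     [-7, -7, -7]
swap    [-7, -7, -7]
-       [-7, 0]
drop    [-7]
9       [-7, 9]
39      [-7, 9, 39]
swap    [-7, 39, 9]
dup     [-7, 39, 9, 9]
+       [-7, 39, 18]
-       [-7, 21]
dup     [-7, 21, 21]
+       [-7, 42]
+       [35]
negate  [-35]
negate  [35]
negate  [-35]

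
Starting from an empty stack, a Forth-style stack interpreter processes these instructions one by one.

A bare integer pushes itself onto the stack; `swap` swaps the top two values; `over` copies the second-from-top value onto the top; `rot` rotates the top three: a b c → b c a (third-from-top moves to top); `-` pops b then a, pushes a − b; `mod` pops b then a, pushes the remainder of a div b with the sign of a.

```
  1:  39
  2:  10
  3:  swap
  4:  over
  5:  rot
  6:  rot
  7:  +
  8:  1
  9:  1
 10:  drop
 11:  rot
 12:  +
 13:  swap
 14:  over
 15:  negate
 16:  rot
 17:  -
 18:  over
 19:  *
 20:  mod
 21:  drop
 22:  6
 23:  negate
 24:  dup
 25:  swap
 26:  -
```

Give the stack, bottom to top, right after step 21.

[]

39      [39]
10      [39, 10]
swap    [10, 39]
over    [10, 39, 10]
rot     [39, 10, 10]
rot     [10, 10, 39]
+       [10, 49]
1       [10, 49, 1]
1       [10, 49, 1, 1]
drop    [10, 49, 1]
rot     [49, 1, 10]
+       [49, 11]
swap    [11, 49]
over    [11, 49, 11]
negate  [11, 49, -11]
rot     [49, -11, 11]
-       [49, -22]
over    [49, -22, 49]
*       [49, -1078]
mod     [49]
drop    []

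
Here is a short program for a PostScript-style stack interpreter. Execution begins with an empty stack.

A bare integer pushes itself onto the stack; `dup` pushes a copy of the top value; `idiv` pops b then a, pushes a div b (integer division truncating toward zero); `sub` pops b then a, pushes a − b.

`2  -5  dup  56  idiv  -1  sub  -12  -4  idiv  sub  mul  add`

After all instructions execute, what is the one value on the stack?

12

2    : [2]
-5   : [2, -5]
dup  : [2, -5, -5]
56   : [2, -5, -5, 56]
idiv : [2, -5, 0]
-1   : [2, -5, 0, -1]
sub  : [2, -5, 1]
-12  : [2, -5, 1, -12]
-4   : [2, -5, 1, -12, -4]
idiv : [2, -5, 1, 3]
sub  : [2, -5, -2]
mul  : [2, 10]
add  : [12]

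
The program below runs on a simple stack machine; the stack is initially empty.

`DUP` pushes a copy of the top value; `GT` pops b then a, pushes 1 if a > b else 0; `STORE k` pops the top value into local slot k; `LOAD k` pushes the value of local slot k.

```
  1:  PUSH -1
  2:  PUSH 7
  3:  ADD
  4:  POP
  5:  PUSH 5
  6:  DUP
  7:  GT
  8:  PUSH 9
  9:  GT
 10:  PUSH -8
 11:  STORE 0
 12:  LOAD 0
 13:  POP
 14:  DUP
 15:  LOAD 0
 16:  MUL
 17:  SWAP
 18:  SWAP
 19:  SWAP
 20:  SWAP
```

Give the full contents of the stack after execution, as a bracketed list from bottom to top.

PUSH -1  -1
PUSH 7   -1 7
ADD      6
POP      (empty)
PUSH 5   5
DUP      5 5
GT       0
PUSH 9   0 9
GT       0
PUSH -8  0 -8
STORE 0  0
LOAD 0   0 -8
POP      0
DUP      0 0
LOAD 0   0 0 -8
MUL      0 0
SWAP     0 0
SWAP     0 0
SWAP     0 0
SWAP     0 0

[0, 0]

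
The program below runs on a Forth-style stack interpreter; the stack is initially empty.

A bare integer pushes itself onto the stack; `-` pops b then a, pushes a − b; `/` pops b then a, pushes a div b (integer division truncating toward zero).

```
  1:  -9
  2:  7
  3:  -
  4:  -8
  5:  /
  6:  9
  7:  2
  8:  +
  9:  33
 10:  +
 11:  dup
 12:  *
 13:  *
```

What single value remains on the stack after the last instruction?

3872

-9   -9
7    -9 7
-    -16
-8   -16 -8
/    2
9    2 9
2    2 9 2
+    2 11
33   2 11 33
+    2 44
dup  2 44 44
*    2 1936
*    3872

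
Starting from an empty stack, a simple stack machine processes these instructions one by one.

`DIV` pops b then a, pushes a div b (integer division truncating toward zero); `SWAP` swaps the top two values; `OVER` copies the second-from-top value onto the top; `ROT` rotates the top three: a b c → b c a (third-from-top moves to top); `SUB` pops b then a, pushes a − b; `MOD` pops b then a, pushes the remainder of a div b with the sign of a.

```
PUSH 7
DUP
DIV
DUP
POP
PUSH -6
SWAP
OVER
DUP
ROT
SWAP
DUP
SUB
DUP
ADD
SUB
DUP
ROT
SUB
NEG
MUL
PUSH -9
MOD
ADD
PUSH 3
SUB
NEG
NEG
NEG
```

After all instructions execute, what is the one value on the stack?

PUSH 7  → 7
DUP     → 7 7
DIV     → 1
DUP     → 1 1
POP     → 1
PUSH -6 → 1 -6
SWAP    → -6 1
OVER    → -6 1 -6
DUP     → -6 1 -6 -6
ROT     → -6 -6 -6 1
SWAP    → -6 -6 1 -6
DUP     → -6 -6 1 -6 -6
SUB     → -6 -6 1 0
DUP     → -6 -6 1 0 0
ADD     → -6 -6 1 0
SUB     → -6 -6 1
DUP     → -6 -6 1 1
ROT     → -6 1 1 -6
SUB     → -6 1 7
NEG     → -6 1 -7
MUL     → -6 -7
PUSH -9 → -6 -7 -9
MOD     → -6 -7
ADD     → -13
PUSH 3  → -13 3
SUB     → -16
NEG     → 16
NEG     → -16
NEG     → 16

16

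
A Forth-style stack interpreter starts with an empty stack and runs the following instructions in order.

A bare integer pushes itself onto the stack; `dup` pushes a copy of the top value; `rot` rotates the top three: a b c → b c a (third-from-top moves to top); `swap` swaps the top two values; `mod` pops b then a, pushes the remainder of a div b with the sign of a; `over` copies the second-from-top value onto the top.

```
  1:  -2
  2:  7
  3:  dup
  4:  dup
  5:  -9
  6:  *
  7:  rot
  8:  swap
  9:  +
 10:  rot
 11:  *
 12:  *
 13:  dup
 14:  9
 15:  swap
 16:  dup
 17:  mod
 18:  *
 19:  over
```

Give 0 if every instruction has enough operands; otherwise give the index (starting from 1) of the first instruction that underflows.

0

-2   -> [-2]
7    -> [-2, 7]
dup  -> [-2, 7, 7]
dup  -> [-2, 7, 7, 7]
-9   -> [-2, 7, 7, 7, -9]
*    -> [-2, 7, 7, -63]
rot  -> [-2, 7, -63, 7]
swap -> [-2, 7, 7, -63]
+    -> [-2, 7, -56]
rot  -> [7, -56, -2]
*    -> [7, 112]
*    -> [784]
dup  -> [784, 784]
9    -> [784, 784, 9]
swap -> [784, 9, 784]
dup  -> [784, 9, 784, 784]
mod  -> [784, 9, 0]
*    -> [784, 0]
over -> [784, 0, 784]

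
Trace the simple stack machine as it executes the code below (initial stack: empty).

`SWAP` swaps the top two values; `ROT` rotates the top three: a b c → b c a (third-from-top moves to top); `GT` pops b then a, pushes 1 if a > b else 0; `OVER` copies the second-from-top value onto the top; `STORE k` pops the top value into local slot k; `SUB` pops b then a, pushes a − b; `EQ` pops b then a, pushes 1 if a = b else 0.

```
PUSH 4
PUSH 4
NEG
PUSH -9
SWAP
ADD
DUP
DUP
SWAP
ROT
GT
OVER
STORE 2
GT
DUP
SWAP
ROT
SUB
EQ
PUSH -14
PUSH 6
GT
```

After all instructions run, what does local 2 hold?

-13

PUSH 4   : 4
PUSH 4   : 4 4
NEG      : 4 -4
PUSH -9  : 4 -4 -9
SWAP     : 4 -9 -4
ADD      : 4 -13
DUP      : 4 -13 -13
DUP      : 4 -13 -13 -13
SWAP     : 4 -13 -13 -13
ROT      : 4 -13 -13 -13
GT       : 4 -13 0
OVER     : 4 -13 0 -13
STORE 2  : 4 -13 0
GT       : 4 0
DUP      : 4 0 0
SWAP     : 4 0 0
ROT      : 0 0 4
SUB      : 0 -4
EQ       : 0
PUSH -14 : 0 -14
PUSH 6   : 0 -14 6
GT       : 0 0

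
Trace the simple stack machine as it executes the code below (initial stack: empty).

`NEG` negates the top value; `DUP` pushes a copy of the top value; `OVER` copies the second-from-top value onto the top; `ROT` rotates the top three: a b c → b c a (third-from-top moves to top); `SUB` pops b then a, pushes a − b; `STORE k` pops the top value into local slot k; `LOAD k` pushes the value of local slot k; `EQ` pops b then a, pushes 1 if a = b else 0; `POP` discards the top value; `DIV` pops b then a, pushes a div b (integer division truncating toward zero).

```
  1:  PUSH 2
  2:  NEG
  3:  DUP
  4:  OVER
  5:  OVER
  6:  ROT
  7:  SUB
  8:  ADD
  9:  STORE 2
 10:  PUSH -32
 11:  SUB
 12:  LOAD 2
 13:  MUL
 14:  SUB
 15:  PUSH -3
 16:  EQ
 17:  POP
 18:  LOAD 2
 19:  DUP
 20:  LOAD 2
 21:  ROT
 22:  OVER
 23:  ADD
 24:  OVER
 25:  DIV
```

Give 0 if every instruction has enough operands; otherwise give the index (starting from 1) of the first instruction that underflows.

14

PUSH 2    [2]
NEG       [-2]
DUP       [-2, -2]
OVER      [-2, -2, -2]
OVER      [-2, -2, -2, -2]
ROT       [-2, -2, -2, -2]
SUB       [-2, -2, 0]
ADD       [-2, -2]
STORE 2   [-2]
PUSH -32  [-2, -32]
SUB       [30]
LOAD 2    [30, -2]
MUL       [-60]
SUB  — needs 2 operands, stack has 1 → underflow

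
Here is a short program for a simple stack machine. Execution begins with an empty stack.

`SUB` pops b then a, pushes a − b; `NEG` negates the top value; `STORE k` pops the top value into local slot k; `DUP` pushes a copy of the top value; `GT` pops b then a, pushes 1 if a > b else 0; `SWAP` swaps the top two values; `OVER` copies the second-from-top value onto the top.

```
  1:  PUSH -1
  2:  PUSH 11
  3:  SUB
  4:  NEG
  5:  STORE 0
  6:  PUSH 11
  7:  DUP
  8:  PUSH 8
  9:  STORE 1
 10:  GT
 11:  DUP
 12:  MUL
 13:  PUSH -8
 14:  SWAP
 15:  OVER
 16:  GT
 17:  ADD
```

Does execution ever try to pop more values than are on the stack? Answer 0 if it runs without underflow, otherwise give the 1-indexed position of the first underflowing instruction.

0

PUSH -1 : -1
PUSH 11 : -1 11
SUB     : -12
NEG     : 12
STORE 0 : (empty)
PUSH 11 : 11
DUP     : 11 11
PUSH 8  : 11 11 8
STORE 1 : 11 11
GT      : 0
DUP     : 0 0
MUL     : 0
PUSH -8 : 0 -8
SWAP    : -8 0
OVER    : -8 0 -8
GT      : -8 1
ADD     : -7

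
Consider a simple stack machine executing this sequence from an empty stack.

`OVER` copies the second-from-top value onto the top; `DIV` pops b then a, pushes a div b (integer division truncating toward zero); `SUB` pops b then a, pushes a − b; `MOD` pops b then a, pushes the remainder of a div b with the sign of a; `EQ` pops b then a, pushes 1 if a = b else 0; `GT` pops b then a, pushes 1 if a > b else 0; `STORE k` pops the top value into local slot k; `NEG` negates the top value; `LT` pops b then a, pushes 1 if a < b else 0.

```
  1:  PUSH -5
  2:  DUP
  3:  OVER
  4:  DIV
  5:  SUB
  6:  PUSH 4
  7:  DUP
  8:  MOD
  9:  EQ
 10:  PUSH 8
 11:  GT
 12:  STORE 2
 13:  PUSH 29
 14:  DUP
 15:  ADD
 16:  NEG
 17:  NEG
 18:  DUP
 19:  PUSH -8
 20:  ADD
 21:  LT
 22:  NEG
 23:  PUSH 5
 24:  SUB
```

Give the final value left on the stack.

-5

PUSH -5  [-5]
DUP      [-5, -5]
OVER     [-5, -5, -5]
DIV      [-5, 1]
SUB      [-6]
PUSH 4   [-6, 4]
DUP      [-6, 4, 4]
MOD      [-6, 0]
EQ       [0]
PUSH 8   [0, 8]
GT       [0]
STORE 2  []
PUSH 29  [29]
DUP      [29, 29]
ADD      [58]
NEG      [-58]
NEG      [58]
DUP      [58, 58]
PUSH -8  [58, 58, -8]
ADD      [58, 50]
LT       [0]
NEG      [0]
PUSH 5   [0, 5]
SUB      [-5]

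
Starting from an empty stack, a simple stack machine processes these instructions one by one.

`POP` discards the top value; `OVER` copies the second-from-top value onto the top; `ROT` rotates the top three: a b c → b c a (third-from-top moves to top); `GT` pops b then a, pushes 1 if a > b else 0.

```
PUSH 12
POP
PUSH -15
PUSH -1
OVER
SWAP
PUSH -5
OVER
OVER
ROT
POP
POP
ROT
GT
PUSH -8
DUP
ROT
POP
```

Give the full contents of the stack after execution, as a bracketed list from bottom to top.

PUSH 12  -> [12]
POP      -> []
PUSH -15 -> [-15]
PUSH -1  -> [-15, -1]
OVER     -> [-15, -1, -15]
SWAP     -> [-15, -15, -1]
PUSH -5  -> [-15, -15, -1, -5]
OVER     -> [-15, -15, -1, -5, -1]
OVER     -> [-15, -15, -1, -5, -1, -5]
ROT      -> [-15, -15, -1, -1, -5, -5]
POP      -> [-15, -15, -1, -1, -5]
POP      -> [-15, -15, -1, -1]
ROT      -> [-15, -1, -1, -15]
GT       -> [-15, -1, 1]
PUSH -8  -> [-15, -1, 1, -8]
DUP      -> [-15, -1, 1, -8, -8]
ROT      -> [-15, -1, -8, -8, 1]
POP      -> [-15, -1, -8, -8]

[-15, -1, -8, -8]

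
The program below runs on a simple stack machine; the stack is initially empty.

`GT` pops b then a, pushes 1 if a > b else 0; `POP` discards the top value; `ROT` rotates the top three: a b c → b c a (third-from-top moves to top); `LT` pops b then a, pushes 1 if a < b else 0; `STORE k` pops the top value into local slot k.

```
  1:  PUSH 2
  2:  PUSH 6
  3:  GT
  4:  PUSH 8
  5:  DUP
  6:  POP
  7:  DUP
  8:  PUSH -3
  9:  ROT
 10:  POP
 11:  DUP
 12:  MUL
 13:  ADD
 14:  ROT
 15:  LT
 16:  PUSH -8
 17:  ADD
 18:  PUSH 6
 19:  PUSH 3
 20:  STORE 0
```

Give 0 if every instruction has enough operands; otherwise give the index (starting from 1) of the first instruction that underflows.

14

PUSH 2  : 2
PUSH 6  : 2 6
GT      : 0
PUSH 8  : 0 8
DUP     : 0 8 8
POP     : 0 8
DUP     : 0 8 8
PUSH -3 : 0 8 8 -3
ROT     : 0 8 -3 8
POP     : 0 8 -3
DUP     : 0 8 -3 -3
MUL     : 0 8 9
ADD     : 0 17
ROT  — needs 3 operands, stack has 2 → underflow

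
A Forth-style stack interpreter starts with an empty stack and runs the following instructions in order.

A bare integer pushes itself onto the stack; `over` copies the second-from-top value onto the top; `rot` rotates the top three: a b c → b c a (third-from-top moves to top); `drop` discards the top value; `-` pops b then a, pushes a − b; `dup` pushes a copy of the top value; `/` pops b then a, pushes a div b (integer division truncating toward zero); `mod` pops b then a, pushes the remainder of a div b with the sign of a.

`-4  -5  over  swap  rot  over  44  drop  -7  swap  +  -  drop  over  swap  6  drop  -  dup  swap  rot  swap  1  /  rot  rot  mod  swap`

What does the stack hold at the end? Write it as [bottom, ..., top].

-4   → [-4]
-5   → [-4, -5]
over → [-4, -5, -4]
swap → [-4, -4, -5]
rot  → [-4, -5, -4]
over → [-4, -5, -4, -5]
44   → [-4, -5, -4, -5, 44]
drop → [-4, -5, -4, -5]
-7   → [-4, -5, -4, -5, -7]
swap → [-4, -5, -4, -7, -5]
+    → [-4, -5, -4, -12]
-    → [-4, -5, 8]
drop → [-4, -5]
over → [-4, -5, -4]
swap → [-4, -4, -5]
6    → [-4, -4, -5, 6]
drop → [-4, -4, -5]
-    → [-4, 1]
dup  → [-4, 1, 1]
swap → [-4, 1, 1]
rot  → [1, 1, -4]
swap → [1, -4, 1]
1    → [1, -4, 1, 1]
/    → [1, -4, 1]
rot  → [-4, 1, 1]
rot  → [1, 1, -4]
mod  → [1, 1]
swap → [1, 1]

[1, 1]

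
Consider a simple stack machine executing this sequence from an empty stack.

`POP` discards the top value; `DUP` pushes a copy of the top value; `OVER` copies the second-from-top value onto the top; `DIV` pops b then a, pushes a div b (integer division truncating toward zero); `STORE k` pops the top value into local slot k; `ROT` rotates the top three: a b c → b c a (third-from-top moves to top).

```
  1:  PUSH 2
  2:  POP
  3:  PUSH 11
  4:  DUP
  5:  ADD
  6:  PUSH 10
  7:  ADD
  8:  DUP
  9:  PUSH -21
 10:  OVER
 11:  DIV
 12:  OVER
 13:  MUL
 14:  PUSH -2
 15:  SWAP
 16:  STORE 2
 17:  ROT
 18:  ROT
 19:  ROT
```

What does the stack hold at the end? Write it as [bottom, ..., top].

[32, 32, -2]

PUSH 2   -> 2
POP      -> (empty)
PUSH 11  -> 11
DUP      -> 11 11
ADD      -> 22
PUSH 10  -> 22 10
ADD      -> 32
DUP      -> 32 32
PUSH -21 -> 32 32 -21
OVER     -> 32 32 -21 32
DIV      -> 32 32 0
OVER     -> 32 32 0 32
MUL      -> 32 32 0
PUSH -2  -> 32 32 0 -2
SWAP     -> 32 32 -2 0
STORE 2  -> 32 32 -2
ROT      -> 32 -2 32
ROT      -> -2 32 32
ROT      -> 32 32 -2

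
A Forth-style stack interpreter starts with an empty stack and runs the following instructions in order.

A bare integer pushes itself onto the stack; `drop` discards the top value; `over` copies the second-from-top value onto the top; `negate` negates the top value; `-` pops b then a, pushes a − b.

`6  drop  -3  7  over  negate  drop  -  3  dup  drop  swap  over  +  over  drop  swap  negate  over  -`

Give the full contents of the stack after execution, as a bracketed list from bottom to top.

[-7, 4]

6      → 6
drop   → (empty)
-3     → -3
7      → -3 7
over   → -3 7 -3
negate → -3 7 3
drop   → -3 7
-      → -10
3      → -10 3
dup    → -10 3 3
drop   → -10 3
swap   → 3 -10
over   → 3 -10 3
+      → 3 -7
over   → 3 -7 3
drop   → 3 -7
swap   → -7 3
negate → -7 -3
over   → -7 -3 -7
-      → -7 4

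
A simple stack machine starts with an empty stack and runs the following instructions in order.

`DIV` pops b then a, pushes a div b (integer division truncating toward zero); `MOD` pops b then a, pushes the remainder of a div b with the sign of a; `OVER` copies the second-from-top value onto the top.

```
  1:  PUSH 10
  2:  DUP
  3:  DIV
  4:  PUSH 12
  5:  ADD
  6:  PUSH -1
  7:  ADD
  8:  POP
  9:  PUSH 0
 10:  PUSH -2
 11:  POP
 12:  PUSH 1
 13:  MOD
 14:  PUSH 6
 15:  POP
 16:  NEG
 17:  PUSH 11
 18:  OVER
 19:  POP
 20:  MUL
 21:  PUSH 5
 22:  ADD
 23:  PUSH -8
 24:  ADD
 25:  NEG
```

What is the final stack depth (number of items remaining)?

1

PUSH 10  10
DUP      10 10
DIV      1
PUSH 12  1 12
ADD      13
PUSH -1  13 -1
ADD      12
POP      (empty)
PUSH 0   0
PUSH -2  0 -2
POP      0
PUSH 1   0 1
MOD      0
PUSH 6   0 6
POP      0
NEG      0
PUSH 11  0 11
OVER     0 11 0
POP      0 11
MUL      0
PUSH 5   0 5
ADD      5
PUSH -8  5 -8
ADD      -3
NEG      3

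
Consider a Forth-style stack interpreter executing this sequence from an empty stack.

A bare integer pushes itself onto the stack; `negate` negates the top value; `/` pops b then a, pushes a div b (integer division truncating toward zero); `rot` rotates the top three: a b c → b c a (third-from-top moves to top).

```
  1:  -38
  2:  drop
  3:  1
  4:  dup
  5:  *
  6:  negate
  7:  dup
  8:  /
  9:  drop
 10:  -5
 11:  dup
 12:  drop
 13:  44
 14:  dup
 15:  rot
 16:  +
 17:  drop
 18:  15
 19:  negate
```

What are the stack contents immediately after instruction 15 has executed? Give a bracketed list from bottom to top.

-38    → [-38]
drop   → []
1      → [1]
dup    → [1, 1]
*      → [1]
negate → [-1]
dup    → [-1, -1]
/      → [1]
drop   → []
-5     → [-5]
dup    → [-5, -5]
drop   → [-5]
44     → [-5, 44]
dup    → [-5, 44, 44]
rot    → [44, 44, -5]

[44, 44, -5]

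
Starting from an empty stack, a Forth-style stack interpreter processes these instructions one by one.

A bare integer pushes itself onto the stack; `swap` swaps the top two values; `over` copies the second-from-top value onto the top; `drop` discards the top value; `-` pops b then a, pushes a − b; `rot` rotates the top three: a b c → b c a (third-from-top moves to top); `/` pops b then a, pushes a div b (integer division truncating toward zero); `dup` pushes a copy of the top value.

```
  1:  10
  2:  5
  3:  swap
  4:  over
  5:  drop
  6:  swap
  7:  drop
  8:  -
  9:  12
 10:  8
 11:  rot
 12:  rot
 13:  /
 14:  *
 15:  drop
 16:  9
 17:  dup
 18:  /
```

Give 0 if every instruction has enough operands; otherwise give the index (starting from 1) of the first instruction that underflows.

8

10   : [10]
5    : [10, 5]
swap : [5, 10]
over : [5, 10, 5]
drop : [5, 10]
swap : [10, 5]
drop : [10]
-  — needs 2 operands, stack has 1 → underflow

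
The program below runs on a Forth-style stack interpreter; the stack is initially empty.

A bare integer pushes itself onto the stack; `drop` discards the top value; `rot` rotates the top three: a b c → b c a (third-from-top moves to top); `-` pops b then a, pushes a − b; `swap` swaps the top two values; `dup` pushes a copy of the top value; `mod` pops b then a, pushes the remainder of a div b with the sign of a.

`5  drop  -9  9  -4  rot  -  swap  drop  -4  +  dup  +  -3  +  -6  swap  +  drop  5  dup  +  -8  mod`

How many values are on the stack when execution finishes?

1

5    : 5
drop : (empty)
-9   : -9
9    : -9 9
-4   : -9 9 -4
rot  : 9 -4 -9
-    : 9 5
swap : 5 9
drop : 5
-4   : 5 -4
+    : 1
dup  : 1 1
+    : 2
-3   : 2 -3
+    : -1
-6   : -1 -6
swap : -6 -1
+    : -7
drop : (empty)
5    : 5
dup  : 5 5
+    : 10
-8   : 10 -8
mod  : 2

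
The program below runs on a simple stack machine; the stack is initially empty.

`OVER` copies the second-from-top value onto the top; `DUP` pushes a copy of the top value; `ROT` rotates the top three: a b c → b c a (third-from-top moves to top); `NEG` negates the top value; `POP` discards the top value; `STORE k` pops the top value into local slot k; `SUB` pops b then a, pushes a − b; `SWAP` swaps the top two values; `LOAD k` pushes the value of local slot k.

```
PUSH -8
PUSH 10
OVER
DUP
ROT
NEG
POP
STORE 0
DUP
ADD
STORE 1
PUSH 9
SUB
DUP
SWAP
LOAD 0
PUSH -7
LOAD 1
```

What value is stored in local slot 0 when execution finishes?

PUSH -8 -> -8
PUSH 10 -> -8 10
OVER    -> -8 10 -8
DUP     -> -8 10 -8 -8
ROT     -> -8 -8 -8 10
NEG     -> -8 -8 -8 -10
POP     -> -8 -8 -8
STORE 0 -> -8 -8
DUP     -> -8 -8 -8
ADD     -> -8 -16
STORE 1 -> -8
PUSH 9  -> -8 9
SUB     -> -17
DUP     -> -17 -17
SWAP    -> -17 -17
LOAD 0  -> -17 -17 -8
PUSH -7 -> -17 -17 -8 -7
LOAD 1  -> -17 -17 -8 -7 -16

-8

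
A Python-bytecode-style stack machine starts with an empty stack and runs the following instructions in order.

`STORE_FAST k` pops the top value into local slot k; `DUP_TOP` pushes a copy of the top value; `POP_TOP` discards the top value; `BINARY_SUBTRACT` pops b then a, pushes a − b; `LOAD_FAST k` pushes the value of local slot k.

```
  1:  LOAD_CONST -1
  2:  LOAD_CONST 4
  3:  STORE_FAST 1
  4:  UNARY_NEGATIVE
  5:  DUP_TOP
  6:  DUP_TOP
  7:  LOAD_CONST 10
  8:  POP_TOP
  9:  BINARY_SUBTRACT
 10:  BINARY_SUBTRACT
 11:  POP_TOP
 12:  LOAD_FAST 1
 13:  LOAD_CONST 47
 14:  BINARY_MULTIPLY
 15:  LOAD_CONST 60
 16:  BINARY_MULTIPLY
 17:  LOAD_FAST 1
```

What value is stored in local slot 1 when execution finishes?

LOAD_CONST -1   -> [-1]
LOAD_CONST 4    -> [-1, 4]
STORE_FAST 1    -> [-1]
UNARY_NEGATIVE  -> [1]
DUP_TOP         -> [1, 1]
DUP_TOP         -> [1, 1, 1]
LOAD_CONST 10   -> [1, 1, 1, 10]
POP_TOP         -> [1, 1, 1]
BINARY_SUBTRACT -> [1, 0]
BINARY_SUBTRACT -> [1]
POP_TOP         -> []
LOAD_FAST 1     -> [4]
LOAD_CONST 47   -> [4, 47]
BINARY_MULTIPLY -> [188]
LOAD_CONST 60   -> [188, 60]
BINARY_MULTIPLY -> [11280]
LOAD_FAST 1     -> [11280, 4]

4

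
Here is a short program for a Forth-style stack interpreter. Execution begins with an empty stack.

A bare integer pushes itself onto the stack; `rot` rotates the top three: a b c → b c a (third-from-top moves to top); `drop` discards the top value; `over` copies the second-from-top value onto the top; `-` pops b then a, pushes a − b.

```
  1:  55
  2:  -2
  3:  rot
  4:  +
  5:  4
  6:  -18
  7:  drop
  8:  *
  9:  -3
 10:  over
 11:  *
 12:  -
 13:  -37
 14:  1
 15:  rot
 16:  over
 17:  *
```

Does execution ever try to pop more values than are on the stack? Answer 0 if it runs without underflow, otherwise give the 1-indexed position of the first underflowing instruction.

3

55  [55]
-2  [55, -2]
rot  — needs 3 operands, stack has 2 → underflow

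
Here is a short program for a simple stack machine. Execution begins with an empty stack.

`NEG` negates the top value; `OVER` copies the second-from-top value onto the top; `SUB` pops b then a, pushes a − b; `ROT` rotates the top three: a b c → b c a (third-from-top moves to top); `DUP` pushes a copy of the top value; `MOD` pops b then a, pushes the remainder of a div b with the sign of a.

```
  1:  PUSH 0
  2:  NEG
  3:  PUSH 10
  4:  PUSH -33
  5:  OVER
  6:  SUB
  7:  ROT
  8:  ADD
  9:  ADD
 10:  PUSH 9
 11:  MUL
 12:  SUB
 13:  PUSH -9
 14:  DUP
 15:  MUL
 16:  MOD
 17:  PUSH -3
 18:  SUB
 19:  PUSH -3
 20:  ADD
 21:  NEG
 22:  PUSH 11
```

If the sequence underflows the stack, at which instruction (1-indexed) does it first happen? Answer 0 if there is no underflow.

PUSH 0    0
NEG       0
PUSH 10   0 10
PUSH -33  0 10 -33
OVER      0 10 -33 10
SUB       0 10 -43
ROT       10 -43 0
ADD       10 -43
ADD       -33
PUSH 9    -33 9
MUL       -297
SUB  — needs 2 operands, stack has 1 → underflow

12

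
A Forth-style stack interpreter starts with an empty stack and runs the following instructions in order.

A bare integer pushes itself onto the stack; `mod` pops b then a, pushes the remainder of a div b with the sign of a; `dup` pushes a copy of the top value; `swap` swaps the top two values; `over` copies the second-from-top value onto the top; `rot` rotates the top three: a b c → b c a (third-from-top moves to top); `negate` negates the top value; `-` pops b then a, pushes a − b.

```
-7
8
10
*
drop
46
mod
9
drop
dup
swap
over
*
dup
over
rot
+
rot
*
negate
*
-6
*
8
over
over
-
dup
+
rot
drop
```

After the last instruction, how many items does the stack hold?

2

-7     → -7
8      → -7 8
10     → -7 8 10
*      → -7 80
drop   → -7
46     → -7 46
mod    → -7
9      → -7 9
drop   → -7
dup    → -7 -7
swap   → -7 -7
over   → -7 -7 -7
*      → -7 49
dup    → -7 49 49
over   → -7 49 49 49
rot    → -7 49 49 49
+      → -7 49 98
rot    → 49 98 -7
*      → 49 -686
negate → 49 686
*      → 33614
-6     → 33614 -6
*      → -201684
8      → -201684 8
over   → -201684 8 -201684
over   → -201684 8 -201684 8
-      → -201684 8 -201692
dup    → -201684 8 -201692 -201692
+      → -201684 8 -403384
rot    → 8 -403384 -201684
drop   → 8 -403384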